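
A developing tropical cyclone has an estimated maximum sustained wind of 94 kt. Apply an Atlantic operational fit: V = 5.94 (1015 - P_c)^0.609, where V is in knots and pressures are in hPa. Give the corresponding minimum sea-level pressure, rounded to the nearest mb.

922 mb

ΔP = (V / 5.94)^(1/0.609) = (94/5.94)^1.642.
94/5.94 = 15.825; 15.825^1.642 ≈ 93.19 mb.
P_c = 1015 − 93.19 = 921.81 ≈ 922 mb.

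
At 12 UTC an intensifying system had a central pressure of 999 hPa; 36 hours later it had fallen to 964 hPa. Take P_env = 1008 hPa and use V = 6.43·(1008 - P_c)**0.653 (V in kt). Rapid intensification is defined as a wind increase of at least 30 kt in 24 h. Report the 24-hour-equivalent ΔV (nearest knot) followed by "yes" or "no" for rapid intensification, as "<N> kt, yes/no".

V₁: ΔP = 9, V ≈ 6.43 × 9^0.653 ≈ 27.00 kt.
V₂: ΔP = 44, V ≈ 6.43 × 44^0.653 ≈ 76.10 kt.
ΔV over 36 h = 49.10 kt → 24 h equivalent = 49.10 × 24/36 ≈ 32.73 kt.
33 kt ≥ 30 kt ⇒ rapid intensification.

33 kt, yes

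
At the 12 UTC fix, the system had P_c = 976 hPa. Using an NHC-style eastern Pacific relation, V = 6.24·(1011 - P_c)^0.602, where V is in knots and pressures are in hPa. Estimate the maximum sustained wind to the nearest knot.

53 kt

ΔP = 1011 − 976 = 35 hPa.
35^0.602 ≈ 8.502.
V ≈ 6.24 × 8.502 ≈ 53.1 kt.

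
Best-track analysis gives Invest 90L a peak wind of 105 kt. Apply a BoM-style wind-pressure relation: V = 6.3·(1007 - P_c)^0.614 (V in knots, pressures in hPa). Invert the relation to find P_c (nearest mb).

909 mb

ΔP = (V / 6.3)^(1/0.614) = (105/6.3)^1.629.
105/6.3 = 16.667; 16.667^1.629 ≈ 97.72 mb.
P_c = 1007 − 97.72 = 909.28 ≈ 909 mb.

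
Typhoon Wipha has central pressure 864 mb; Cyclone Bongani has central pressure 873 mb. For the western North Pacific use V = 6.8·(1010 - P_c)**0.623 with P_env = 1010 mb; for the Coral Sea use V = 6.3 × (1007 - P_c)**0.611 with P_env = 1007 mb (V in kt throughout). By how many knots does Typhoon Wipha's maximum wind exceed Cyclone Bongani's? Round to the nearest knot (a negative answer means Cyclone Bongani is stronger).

Typhoon Wipha: ΔP = 146; V ≈ 6.8 × 146^0.623 ≈ 151.67 kt.
Cyclone Bongani: ΔP = 134; V ≈ 6.3 × 134^0.611 ≈ 125.60 kt.
Difference ≈ 151.67 − 125.60 = 26.07 → 26 kt.

26 kt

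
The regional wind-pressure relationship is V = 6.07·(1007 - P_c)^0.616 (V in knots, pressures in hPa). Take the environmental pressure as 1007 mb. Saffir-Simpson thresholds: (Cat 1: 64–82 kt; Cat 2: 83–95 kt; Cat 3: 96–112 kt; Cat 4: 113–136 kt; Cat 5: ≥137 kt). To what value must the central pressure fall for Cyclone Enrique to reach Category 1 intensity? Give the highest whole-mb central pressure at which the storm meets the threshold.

Category 1 begins at V = 64 kt.
Required ΔP = (64/6.07)^(1/0.616) = 10.544^1.623 ≈ 45.78 mb.
P_c ≤ 1007 − 45.78 = 961.22, so the highest integer P_c is 961 mb.

961 mb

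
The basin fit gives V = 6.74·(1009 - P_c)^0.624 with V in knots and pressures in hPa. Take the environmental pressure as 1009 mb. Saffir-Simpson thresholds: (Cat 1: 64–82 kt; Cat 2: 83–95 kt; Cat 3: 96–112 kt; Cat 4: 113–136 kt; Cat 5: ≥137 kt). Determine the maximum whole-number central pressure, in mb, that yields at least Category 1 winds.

972 mb

Category 1 begins at V = 64 kt.
Required ΔP = (64/6.74)^(1/0.624) = 9.496^1.603 ≈ 36.86 mb.
P_c ≤ 1009 − 36.86 = 972.14, so the highest integer P_c is 972 mb.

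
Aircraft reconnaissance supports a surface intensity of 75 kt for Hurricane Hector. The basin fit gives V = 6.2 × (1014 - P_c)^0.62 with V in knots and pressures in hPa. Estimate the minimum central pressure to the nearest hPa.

ΔP = (V / 6.2)^(1/0.62) = (75/6.2)^1.613.
75/6.2 = 12.097; 12.097^1.613 ≈ 55.75 hPa.
P_c = 1014 − 55.75 = 958.25 ≈ 958 hPa.

958 hPa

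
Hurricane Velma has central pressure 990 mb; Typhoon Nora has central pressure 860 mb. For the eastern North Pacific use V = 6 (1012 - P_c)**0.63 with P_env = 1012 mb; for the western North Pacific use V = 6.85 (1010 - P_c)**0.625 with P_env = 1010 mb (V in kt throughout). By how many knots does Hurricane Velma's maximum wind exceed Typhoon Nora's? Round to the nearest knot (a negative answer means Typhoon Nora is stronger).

Hurricane Velma: ΔP = 22; V ≈ 6 × 22^0.63 ≈ 42.06 kt.
Typhoon Nora: ΔP = 150; V ≈ 6.85 × 150^0.625 ≈ 156.95 kt.
Difference ≈ 42.06 − 156.95 = -114.89 → -115 kt.

-115 kt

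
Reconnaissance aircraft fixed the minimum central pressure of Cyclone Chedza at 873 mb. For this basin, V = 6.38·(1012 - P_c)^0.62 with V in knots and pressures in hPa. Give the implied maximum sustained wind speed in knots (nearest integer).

ΔP = 1012 − 873 = 139 mb.
139^0.62 ≈ 21.314.
V ≈ 6.38 × 21.314 ≈ 136.0 kt.

136 kt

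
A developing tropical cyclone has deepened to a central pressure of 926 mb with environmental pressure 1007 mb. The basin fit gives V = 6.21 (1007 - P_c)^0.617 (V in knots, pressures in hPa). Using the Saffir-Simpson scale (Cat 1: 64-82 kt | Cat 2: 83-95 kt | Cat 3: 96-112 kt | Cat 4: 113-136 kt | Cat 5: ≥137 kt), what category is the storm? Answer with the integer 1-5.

2

ΔP = 1007 − 926 = 81 mb.
V ≈ 6.21 × 81^0.617 = 6.21 × 15.05 ≈ 93 kt.
93 kt falls in the Category 2 band.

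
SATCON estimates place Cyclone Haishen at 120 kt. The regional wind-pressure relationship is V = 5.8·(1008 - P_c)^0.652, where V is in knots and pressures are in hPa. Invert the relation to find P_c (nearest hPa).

904 hPa

ΔP = (V / 5.8)^(1/0.652) = (120/5.8)^1.534.
120/5.8 = 20.690; 20.690^1.534 ≈ 104.24 hPa.
P_c = 1008 − 104.24 = 903.76 ≈ 904 hPa.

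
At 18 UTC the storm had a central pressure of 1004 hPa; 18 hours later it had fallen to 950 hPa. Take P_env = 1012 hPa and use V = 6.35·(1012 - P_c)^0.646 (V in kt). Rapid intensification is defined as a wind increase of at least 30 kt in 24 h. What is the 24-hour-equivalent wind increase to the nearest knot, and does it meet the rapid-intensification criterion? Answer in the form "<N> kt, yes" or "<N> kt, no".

V₁: ΔP = 8, V ≈ 6.35 × 8^0.646 ≈ 24.33 kt.
V₂: ΔP = 62, V ≈ 6.35 × 62^0.646 ≈ 91.34 kt.
ΔV over 18 h = 67.01 kt → 24 h equivalent = 67.01 × 24/18 ≈ 89.35 kt.
89 kt ≥ 30 kt ⇒ rapid intensification.

89 kt, yes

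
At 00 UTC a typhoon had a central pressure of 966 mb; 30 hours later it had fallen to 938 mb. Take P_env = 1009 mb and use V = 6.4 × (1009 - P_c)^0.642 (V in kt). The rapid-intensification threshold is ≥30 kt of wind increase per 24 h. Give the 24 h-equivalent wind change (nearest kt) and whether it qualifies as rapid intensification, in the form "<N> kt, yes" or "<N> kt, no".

V₁: ΔP = 43, V ≈ 6.4 × 43^0.642 ≈ 71.59 kt.
V₂: ΔP = 71, V ≈ 6.4 × 71^0.642 ≈ 98.78 kt.
ΔV over 30 h = 27.19 kt → 24 h equivalent = 27.19 × 24/30 ≈ 21.75 kt.
22 kt < 30 kt ⇒ not rapid intensification.

22 kt, no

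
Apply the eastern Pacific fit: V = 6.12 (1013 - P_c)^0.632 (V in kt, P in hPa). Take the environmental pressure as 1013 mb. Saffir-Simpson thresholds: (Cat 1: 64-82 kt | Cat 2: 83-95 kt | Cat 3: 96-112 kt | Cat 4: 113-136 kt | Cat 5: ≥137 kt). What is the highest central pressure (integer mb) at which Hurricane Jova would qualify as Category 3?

Category 3 begins at V = 96 kt.
Required ΔP = (96/6.12)^(1/0.632) = 15.686^1.582 ≈ 77.92 mb.
P_c ≤ 1013 − 77.92 = 935.08, so the highest integer P_c is 935 mb.

935 mb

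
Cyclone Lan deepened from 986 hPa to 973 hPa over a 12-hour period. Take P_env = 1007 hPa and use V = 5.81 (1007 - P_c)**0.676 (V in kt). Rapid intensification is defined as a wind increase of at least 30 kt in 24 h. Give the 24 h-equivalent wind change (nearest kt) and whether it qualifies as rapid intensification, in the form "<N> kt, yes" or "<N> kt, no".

V₁: ΔP = 21, V ≈ 5.81 × 21^0.676 ≈ 45.50 kt.
V₂: ΔP = 34, V ≈ 5.81 × 34^0.676 ≈ 63.02 kt.
ΔV over 12 h = 17.52 kt → 24 h equivalent = 17.52 × 24/12 ≈ 35.04 kt.
35 kt ≥ 30 kt ⇒ rapid intensification.

35 kt, yes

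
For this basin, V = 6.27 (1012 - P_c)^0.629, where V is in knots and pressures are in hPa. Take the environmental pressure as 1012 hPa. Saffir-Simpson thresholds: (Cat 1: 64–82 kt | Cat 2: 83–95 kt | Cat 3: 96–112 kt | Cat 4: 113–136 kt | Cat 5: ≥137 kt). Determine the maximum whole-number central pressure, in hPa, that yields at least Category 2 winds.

Category 2 begins at V = 83 kt.
Required ΔP = (83/6.27)^(1/0.629) = 13.238^1.590 ≈ 60.74 hPa.
P_c ≤ 1012 − 60.74 = 951.26, so the highest integer P_c is 951 hPa.

951 hPa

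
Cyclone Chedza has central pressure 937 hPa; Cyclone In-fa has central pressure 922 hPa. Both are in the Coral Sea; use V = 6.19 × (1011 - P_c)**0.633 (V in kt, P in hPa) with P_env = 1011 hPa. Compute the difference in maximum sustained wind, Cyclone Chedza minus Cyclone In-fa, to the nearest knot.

-12 kt

Cyclone Chedza: ΔP = 74; V ≈ 6.19 × 74^0.633 ≈ 94.39 kt.
Cyclone In-fa: ΔP = 89; V ≈ 6.19 × 89^0.633 ≈ 106.09 kt.
Difference ≈ 94.39 − 106.09 = -11.70 → -12 kt.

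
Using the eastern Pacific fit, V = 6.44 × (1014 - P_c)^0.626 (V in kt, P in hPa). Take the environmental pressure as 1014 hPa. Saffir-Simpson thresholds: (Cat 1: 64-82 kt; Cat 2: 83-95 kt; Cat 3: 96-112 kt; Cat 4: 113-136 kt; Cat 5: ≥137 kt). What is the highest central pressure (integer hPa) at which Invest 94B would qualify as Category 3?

Category 3 begins at V = 96 kt.
Required ΔP = (96/6.44)^(1/0.626) = 14.907^1.597 ≈ 74.89 hPa.
P_c ≤ 1014 − 74.89 = 939.11, so the highest integer P_c is 939 hPa.

939 hPa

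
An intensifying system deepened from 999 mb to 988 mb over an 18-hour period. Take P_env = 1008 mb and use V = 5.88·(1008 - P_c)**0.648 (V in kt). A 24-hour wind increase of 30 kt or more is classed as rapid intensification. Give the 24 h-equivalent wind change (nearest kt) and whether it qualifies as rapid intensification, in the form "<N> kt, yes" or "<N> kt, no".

V₁: ΔP = 9, V ≈ 5.88 × 9^0.648 ≈ 24.42 kt.
V₂: ΔP = 20, V ≈ 5.88 × 20^0.648 ≈ 40.97 kt.
ΔV over 18 h = 16.55 kt → 24 h equivalent = 16.55 × 24/18 ≈ 22.07 kt.
22 kt < 30 kt ⇒ not rapid intensification.

22 kt, no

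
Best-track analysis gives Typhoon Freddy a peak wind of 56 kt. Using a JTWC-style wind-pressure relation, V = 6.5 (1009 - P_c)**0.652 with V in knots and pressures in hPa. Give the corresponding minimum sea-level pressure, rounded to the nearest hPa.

ΔP = (V / 6.5)^(1/0.652) = (56/6.5)^1.534.
56/6.5 = 8.615; 8.615^1.534 ≈ 27.19 hPa.
P_c = 1009 − 27.19 = 981.81 ≈ 982 hPa.

982 hPa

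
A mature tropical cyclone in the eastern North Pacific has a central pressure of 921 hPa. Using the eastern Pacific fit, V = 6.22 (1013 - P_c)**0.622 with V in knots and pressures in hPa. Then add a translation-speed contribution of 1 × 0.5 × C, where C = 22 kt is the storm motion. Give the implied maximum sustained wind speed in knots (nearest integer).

ΔP = 1013 − 921 = 92 hPa.
92^0.622 ≈ 16.652.
V ≈ 6.22 × 16.652 ≈ 103.6 kt.
Translation term: 1 × 0.5 × 22 = 11 kt.
Corrected V ≈ 114.6 kt → 115 kt.

115 kt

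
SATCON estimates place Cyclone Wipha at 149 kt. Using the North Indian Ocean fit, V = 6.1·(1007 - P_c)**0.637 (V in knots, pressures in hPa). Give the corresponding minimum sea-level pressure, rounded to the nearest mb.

856 mb

ΔP = (V / 6.1)^(1/0.637) = (149/6.1)^1.570.
149/6.1 = 24.426; 24.426^1.570 ≈ 150.92 mb.
P_c = 1007 − 150.92 = 856.08 ≈ 856 mb.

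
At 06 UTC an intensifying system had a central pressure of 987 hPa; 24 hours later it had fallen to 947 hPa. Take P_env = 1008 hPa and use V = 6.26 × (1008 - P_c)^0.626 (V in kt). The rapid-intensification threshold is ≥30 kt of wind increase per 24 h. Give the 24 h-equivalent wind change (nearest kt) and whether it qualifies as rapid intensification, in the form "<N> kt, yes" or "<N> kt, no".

V₁: ΔP = 21, V ≈ 6.26 × 21^0.626 ≈ 42.10 kt.
V₂: ΔP = 61, V ≈ 6.26 × 61^0.626 ≈ 82.07 kt.
ΔV over 24 h = 39.97 kt → 24 h equivalent = 39.97 × 24/24 ≈ 39.97 kt.
40 kt ≥ 30 kt ⇒ rapid intensification.

40 kt, yes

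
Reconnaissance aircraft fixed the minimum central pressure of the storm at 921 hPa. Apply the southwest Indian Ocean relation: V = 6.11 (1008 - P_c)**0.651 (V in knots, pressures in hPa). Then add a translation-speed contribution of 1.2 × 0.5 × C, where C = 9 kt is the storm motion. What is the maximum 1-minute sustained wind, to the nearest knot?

117 kt

ΔP = 1008 − 921 = 87 hPa.
87^0.651 ≈ 18.307.
V ≈ 6.11 × 18.307 ≈ 111.9 kt.
Translation term: 1.2 × 0.5 × 9 = 5.4 kt.
Corrected V ≈ 117.3 kt → 117 kt.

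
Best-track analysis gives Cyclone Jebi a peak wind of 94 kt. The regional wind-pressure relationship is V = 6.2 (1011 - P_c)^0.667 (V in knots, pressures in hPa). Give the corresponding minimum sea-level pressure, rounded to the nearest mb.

ΔP = (V / 6.2)^(1/0.667) = (94/6.2)^1.499.
94/6.2 = 15.161; 15.161^1.499 ≈ 58.91 mb.
P_c = 1011 − 58.91 = 952.09 ≈ 952 mb.

952 mb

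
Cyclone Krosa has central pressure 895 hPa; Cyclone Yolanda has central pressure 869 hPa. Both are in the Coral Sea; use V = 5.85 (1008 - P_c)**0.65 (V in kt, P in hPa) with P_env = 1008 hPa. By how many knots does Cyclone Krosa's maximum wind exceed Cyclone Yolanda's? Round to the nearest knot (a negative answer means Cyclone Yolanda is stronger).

Cyclone Krosa: ΔP = 113; V ≈ 5.85 × 113^0.65 ≈ 126.37 kt.
Cyclone Yolanda: ΔP = 139; V ≈ 5.85 × 139^0.65 ≈ 144.58 kt.
Difference ≈ 126.37 − 144.58 = -18.21 → -18 kt.

-18 kt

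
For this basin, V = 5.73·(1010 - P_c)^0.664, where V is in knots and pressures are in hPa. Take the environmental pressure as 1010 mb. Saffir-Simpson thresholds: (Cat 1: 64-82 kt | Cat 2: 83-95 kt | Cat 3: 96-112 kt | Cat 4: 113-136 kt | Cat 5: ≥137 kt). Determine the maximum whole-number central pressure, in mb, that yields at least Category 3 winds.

Category 3 begins at V = 96 kt.
Required ΔP = (96/5.73)^(1/0.664) = 16.754^1.506 ≈ 69.75 mb.
P_c ≤ 1010 − 69.75 = 940.25, so the highest integer P_c is 940 mb.

940 mb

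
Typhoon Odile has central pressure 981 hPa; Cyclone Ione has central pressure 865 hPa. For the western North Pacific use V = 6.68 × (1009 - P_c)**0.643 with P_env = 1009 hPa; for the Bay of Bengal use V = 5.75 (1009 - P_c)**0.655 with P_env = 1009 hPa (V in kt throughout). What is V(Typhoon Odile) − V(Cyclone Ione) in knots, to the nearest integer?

-92 kt

Typhoon Odile: ΔP = 28; V ≈ 6.68 × 28^0.643 ≈ 56.92 kt.
Cyclone Ione: ΔP = 144; V ≈ 5.75 × 144^0.655 ≈ 149.07 kt.
Difference ≈ 56.92 − 149.07 = -92.15 → -92 kt.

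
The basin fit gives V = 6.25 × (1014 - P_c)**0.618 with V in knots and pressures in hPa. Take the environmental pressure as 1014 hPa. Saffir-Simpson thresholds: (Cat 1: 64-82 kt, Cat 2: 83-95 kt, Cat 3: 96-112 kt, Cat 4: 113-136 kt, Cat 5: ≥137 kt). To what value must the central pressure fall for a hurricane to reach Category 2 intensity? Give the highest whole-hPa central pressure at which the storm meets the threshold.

948 hPa

Category 2 begins at V = 83 kt.
Required ΔP = (83/6.25)^(1/0.618) = 13.280^1.618 ≈ 65.69 hPa.
P_c ≤ 1014 − 65.69 = 948.31, so the highest integer P_c is 948 hPa.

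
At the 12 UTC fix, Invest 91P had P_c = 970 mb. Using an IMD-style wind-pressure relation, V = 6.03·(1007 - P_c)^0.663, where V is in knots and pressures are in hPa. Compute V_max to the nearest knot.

66 kt

ΔP = 1007 − 970 = 37 mb.
37^0.663 ≈ 10.958.
V ≈ 6.03 × 10.958 ≈ 66.1 kt.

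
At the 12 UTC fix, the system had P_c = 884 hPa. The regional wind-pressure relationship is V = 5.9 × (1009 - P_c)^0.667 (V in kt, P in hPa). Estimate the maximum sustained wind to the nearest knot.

148 kt

ΔP = 1009 − 884 = 125 hPa.
125^0.667 ≈ 25.040.
V ≈ 5.9 × 25.040 ≈ 147.7 kt.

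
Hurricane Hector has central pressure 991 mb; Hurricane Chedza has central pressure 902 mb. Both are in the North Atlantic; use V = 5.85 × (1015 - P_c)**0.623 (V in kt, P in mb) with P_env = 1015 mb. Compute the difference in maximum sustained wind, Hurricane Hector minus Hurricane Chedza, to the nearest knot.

-69 kt

Hurricane Hector: ΔP = 24; V ≈ 5.85 × 24^0.623 ≈ 42.37 kt.
Hurricane Chedza: ΔP = 113; V ≈ 5.85 × 113^0.623 ≈ 111.23 kt.
Difference ≈ 42.37 − 111.23 = -68.86 → -69 kt.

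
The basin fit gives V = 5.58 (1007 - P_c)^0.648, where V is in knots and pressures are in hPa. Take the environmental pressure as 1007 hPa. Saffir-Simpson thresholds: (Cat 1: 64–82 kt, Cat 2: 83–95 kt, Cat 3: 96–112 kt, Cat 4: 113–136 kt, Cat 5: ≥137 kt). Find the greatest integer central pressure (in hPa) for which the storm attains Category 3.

926 hPa

Category 3 begins at V = 96 kt.
Required ΔP = (96/5.58)^(1/0.648) = 17.204^1.543 ≈ 80.70 hPa.
P_c ≤ 1007 − 80.70 = 926.30, so the highest integer P_c is 926 hPa.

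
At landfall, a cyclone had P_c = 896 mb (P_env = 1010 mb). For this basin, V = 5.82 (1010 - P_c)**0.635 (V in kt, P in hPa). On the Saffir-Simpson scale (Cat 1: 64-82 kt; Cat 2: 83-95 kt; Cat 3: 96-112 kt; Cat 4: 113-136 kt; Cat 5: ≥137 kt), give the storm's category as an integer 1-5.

ΔP = 1010 − 896 = 114 mb.
V ≈ 5.82 × 114^0.635 = 5.82 × 20.24 ≈ 118 kt.
118 kt falls in the Category 4 band.

4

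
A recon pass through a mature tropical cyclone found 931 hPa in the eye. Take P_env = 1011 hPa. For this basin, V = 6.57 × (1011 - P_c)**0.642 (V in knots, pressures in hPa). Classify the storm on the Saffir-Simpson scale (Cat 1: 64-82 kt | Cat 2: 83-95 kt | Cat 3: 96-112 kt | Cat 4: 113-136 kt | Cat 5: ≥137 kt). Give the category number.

3

ΔP = 1011 − 931 = 80 hPa.
V ≈ 6.57 × 80^0.642 = 6.57 × 16.66 ≈ 109 kt.
109 kt falls in the Category 3 band.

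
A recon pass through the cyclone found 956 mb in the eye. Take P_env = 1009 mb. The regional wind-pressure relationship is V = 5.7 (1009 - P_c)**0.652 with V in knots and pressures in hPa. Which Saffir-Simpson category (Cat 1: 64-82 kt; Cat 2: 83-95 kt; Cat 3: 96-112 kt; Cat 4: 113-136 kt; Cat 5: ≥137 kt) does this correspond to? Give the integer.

ΔP = 1009 − 956 = 53 mb.
V ≈ 5.7 × 53^0.652 = 5.7 × 13.31 ≈ 76 kt.
76 kt falls in the Category 1 band.

1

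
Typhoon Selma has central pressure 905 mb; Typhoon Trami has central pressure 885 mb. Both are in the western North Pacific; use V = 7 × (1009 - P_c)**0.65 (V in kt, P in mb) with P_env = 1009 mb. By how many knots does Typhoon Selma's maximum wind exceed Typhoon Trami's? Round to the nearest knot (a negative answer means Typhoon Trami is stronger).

-17 kt

Typhoon Selma: ΔP = 104; V ≈ 7 × 104^0.65 ≈ 143.27 kt.
Typhoon Trami: ΔP = 124; V ≈ 7 × 124^0.65 ≈ 160.63 kt.
Difference ≈ 143.27 − 160.63 = -17.36 → -17 kt.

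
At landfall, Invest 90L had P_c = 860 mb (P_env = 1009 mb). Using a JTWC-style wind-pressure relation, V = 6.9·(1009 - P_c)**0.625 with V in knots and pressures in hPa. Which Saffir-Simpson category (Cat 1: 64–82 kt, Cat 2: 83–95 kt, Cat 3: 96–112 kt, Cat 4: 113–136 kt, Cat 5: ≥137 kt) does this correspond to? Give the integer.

5

ΔP = 1009 − 860 = 149 mb.
V ≈ 6.9 × 149^0.625 = 6.9 × 22.82 ≈ 157 kt.
157 kt falls in the Category 5 band.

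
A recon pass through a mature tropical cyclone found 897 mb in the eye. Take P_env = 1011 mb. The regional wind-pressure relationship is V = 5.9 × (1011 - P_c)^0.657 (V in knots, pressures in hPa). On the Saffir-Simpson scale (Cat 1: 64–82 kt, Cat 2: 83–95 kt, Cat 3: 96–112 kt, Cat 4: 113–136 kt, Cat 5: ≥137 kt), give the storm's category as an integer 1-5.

ΔP = 1011 − 897 = 114 mb.
V ≈ 5.9 × 114^0.657 = 5.9 × 22.46 ≈ 133 kt.
133 kt falls in the Category 4 band.

4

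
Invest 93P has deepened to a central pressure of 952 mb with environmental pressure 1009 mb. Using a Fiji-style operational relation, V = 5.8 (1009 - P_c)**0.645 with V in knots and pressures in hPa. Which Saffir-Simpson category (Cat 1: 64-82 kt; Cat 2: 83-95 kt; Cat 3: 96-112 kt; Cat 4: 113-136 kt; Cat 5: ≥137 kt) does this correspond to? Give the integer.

ΔP = 1009 − 952 = 57 mb.
V ≈ 5.8 × 57^0.645 = 5.8 × 13.57 ≈ 79 kt.
79 kt falls in the Category 1 band.

1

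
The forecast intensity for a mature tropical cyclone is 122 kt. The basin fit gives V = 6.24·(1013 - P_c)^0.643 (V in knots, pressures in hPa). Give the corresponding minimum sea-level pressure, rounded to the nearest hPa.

911 hPa

ΔP = (V / 6.24)^(1/0.643) = (122/6.24)^1.555.
122/6.24 = 19.551; 19.551^1.555 ≈ 101.87 hPa.
P_c = 1013 − 101.87 = 911.13 ≈ 911 hPa.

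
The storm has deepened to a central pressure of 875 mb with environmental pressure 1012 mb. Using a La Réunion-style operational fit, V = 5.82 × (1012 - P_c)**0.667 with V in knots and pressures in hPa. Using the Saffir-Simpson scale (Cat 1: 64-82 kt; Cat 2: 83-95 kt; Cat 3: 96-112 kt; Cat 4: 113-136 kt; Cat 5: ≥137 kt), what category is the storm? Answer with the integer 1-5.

5

ΔP = 1012 − 875 = 137 mb.
V ≈ 5.82 × 137^0.667 = 5.82 × 26.62 ≈ 155 kt.
155 kt falls in the Category 5 band.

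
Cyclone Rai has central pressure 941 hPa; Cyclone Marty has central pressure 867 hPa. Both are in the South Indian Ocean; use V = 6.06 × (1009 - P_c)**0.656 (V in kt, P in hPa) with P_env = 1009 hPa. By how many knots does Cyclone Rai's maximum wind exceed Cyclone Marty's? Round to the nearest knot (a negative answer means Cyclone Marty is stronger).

-60 kt

Cyclone Rai: ΔP = 68; V ≈ 6.06 × 68^0.656 ≈ 96.52 kt.
Cyclone Marty: ΔP = 142; V ≈ 6.06 × 142^0.656 ≈ 156.45 kt.
Difference ≈ 96.52 − 156.45 = -59.93 → -60 kt.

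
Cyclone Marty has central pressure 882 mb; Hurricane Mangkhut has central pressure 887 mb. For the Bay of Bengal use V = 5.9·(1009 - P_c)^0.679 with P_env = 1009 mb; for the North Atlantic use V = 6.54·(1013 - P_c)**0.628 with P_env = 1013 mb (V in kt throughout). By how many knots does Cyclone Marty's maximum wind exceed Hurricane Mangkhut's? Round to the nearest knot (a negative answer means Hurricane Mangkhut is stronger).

Cyclone Marty: ΔP = 127; V ≈ 5.9 × 127^0.679 ≈ 158.25 kt.
Hurricane Mangkhut: ΔP = 126; V ≈ 6.54 × 126^0.628 ≈ 136.34 kt.
Difference ≈ 158.25 − 136.34 = 21.91 → 22 kt.

22 kt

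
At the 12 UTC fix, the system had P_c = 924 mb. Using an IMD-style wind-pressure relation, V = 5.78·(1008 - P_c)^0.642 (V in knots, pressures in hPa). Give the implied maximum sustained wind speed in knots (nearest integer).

99 kt

ΔP = 1008 − 924 = 84 mb.
84^0.642 ≈ 17.194.
V ≈ 5.78 × 17.194 ≈ 99.4 kt.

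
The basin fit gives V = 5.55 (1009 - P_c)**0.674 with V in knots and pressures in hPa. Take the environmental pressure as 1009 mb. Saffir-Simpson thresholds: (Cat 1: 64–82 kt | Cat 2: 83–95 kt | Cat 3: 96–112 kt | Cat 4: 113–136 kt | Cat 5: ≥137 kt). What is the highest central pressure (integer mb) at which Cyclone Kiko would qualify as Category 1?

971 mb

Category 1 begins at V = 64 kt.
Required ΔP = (64/5.55)^(1/0.674) = 11.532^1.484 ≈ 37.63 mb.
P_c ≤ 1009 − 37.63 = 971.37, so the highest integer P_c is 971 mb.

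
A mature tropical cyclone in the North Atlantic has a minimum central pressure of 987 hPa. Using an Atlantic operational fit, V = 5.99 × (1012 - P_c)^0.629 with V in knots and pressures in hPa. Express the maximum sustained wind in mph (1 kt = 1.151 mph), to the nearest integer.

52 mph

ΔP = 1012 − 987 = 25 hPa.
V ≈ 5.99 × 25^0.629 = 5.99 × 7.574 ≈ 45.366 kt.
45.366 × 1.151 ≈ 52.22 mph → 52 mph.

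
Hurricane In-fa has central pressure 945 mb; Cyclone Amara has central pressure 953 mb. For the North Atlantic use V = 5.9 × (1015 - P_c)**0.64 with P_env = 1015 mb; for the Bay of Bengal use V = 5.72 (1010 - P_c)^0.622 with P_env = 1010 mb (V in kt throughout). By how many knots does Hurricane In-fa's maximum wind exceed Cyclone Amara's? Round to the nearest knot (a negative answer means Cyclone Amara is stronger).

19 kt

Hurricane In-fa: ΔP = 70; V ≈ 5.9 × 70^0.64 ≈ 89.48 kt.
Cyclone Amara: ΔP = 57; V ≈ 5.72 × 57^0.622 ≈ 70.72 kt.
Difference ≈ 89.48 − 70.72 = 18.76 → 19 kt.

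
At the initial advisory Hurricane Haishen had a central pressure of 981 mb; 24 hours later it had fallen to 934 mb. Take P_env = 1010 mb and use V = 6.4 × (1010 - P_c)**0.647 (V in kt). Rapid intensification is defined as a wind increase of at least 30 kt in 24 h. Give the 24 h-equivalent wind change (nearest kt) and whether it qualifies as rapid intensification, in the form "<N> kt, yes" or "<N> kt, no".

49 kt, yes

V₁: ΔP = 29, V ≈ 6.4 × 29^0.647 ≈ 56.54 kt.
V₂: ΔP = 76, V ≈ 6.4 × 76^0.647 ≈ 105.45 kt.
ΔV over 24 h = 48.91 kt → 24 h equivalent = 48.91 × 24/24 ≈ 48.91 kt.
49 kt ≥ 30 kt ⇒ rapid intensification.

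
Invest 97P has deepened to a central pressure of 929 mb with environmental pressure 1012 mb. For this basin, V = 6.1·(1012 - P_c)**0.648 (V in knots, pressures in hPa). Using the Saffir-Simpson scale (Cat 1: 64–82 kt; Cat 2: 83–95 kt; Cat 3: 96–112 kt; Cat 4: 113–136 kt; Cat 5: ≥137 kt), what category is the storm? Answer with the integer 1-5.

3

ΔP = 1012 − 929 = 83 mb.
V ≈ 6.1 × 83^0.648 = 6.1 × 17.52 ≈ 107 kt.
107 kt falls in the Category 3 band.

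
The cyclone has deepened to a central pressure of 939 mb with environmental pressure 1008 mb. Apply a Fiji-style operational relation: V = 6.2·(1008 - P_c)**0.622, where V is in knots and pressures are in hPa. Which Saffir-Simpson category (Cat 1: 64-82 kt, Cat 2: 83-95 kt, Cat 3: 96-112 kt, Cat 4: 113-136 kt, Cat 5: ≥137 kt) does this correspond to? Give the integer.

ΔP = 1008 − 939 = 69 mb.
V ≈ 6.2 × 69^0.622 = 6.2 × 13.92 ≈ 86 kt.
86 kt falls in the Category 2 band.

2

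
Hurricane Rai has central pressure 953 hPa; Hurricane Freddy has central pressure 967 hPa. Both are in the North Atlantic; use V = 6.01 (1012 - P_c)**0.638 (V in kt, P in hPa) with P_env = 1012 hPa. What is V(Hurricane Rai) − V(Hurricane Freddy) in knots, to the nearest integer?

13 kt

Hurricane Rai: ΔP = 59; V ≈ 6.01 × 59^0.638 ≈ 81.04 kt.
Hurricane Freddy: ΔP = 45; V ≈ 6.01 × 45^0.638 ≈ 68.17 kt.
Difference ≈ 81.04 − 68.17 = 12.87 → 13 kt.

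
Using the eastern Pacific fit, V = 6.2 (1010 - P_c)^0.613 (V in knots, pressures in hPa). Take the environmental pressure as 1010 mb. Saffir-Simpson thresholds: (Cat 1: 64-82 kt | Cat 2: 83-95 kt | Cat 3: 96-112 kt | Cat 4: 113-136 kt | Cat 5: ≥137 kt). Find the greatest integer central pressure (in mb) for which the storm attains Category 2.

941 mb

Category 2 begins at V = 83 kt.
Required ΔP = (83/6.2)^(1/0.613) = 13.387^1.631 ≈ 68.86 mb.
P_c ≤ 1010 − 68.86 = 941.14, so the highest integer P_c is 941 mb.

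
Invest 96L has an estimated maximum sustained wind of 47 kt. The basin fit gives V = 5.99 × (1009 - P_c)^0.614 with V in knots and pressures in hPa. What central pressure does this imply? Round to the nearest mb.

ΔP = (V / 5.99)^(1/0.614) = (47/5.99)^1.629.
47/5.99 = 7.846; 7.846^1.629 ≈ 28.65 mb.
P_c = 1009 − 28.65 = 980.35 ≈ 980 mb.

980 mb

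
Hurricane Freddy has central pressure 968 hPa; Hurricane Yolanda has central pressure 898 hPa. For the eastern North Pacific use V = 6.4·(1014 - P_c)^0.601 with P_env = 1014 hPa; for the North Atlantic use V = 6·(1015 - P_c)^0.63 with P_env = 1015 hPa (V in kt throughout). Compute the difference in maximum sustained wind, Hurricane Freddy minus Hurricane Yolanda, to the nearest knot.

Hurricane Freddy: ΔP = 46; V ≈ 6.4 × 46^0.601 ≈ 63.90 kt.
Hurricane Yolanda: ΔP = 117; V ≈ 6 × 117^0.63 ≈ 120.53 kt.
Difference ≈ 63.90 − 120.53 = -56.63 → -57 kt.

-57 kt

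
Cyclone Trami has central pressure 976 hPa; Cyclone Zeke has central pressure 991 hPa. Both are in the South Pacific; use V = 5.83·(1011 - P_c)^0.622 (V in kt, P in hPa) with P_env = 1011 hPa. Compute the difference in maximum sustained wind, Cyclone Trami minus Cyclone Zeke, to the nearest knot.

16 kt

Cyclone Trami: ΔP = 35; V ≈ 5.83 × 35^0.622 ≈ 53.22 kt.
Cyclone Zeke: ΔP = 20; V ≈ 5.83 × 20^0.622 ≈ 37.58 kt.
Difference ≈ 53.22 − 37.58 = 15.64 → 16 kt.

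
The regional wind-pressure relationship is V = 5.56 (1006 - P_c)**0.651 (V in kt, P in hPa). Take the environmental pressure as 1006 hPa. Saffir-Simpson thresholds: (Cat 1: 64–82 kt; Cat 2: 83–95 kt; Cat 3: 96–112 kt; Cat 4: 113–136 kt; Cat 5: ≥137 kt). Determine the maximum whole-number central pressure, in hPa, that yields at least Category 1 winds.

Category 1 begins at V = 64 kt.
Required ΔP = (64/5.56)^(1/0.651) = 11.511^1.536 ≈ 42.65 hPa.
P_c ≤ 1006 − 42.65 = 963.35, so the highest integer P_c is 963 hPa.

963 hPa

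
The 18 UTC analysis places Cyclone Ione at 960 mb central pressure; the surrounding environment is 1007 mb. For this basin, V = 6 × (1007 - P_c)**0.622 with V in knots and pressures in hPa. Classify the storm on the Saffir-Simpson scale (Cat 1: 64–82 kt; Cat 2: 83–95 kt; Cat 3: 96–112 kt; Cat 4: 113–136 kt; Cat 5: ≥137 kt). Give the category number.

1

ΔP = 1007 − 960 = 47 mb.
V ≈ 6 × 47^0.622 = 6 × 10.97 ≈ 66 kt.
66 kt falls in the Category 1 band.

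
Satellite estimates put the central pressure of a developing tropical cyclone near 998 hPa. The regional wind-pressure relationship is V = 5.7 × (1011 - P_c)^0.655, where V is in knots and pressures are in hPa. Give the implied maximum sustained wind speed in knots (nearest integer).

31 kt

ΔP = 1011 − 998 = 13 hPa.
13^0.655 ≈ 5.366.
V ≈ 5.7 × 5.366 ≈ 30.6 kt.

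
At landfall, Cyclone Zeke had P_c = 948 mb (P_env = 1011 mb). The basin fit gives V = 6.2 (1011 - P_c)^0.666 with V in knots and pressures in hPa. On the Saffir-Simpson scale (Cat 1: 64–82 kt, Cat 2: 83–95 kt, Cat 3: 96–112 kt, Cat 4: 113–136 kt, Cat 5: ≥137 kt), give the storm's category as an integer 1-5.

3

ΔP = 1011 − 948 = 63 mb.
V ≈ 6.2 × 63^0.666 = 6.2 × 15.79 ≈ 98 kt.
98 kt falls in the Category 3 band.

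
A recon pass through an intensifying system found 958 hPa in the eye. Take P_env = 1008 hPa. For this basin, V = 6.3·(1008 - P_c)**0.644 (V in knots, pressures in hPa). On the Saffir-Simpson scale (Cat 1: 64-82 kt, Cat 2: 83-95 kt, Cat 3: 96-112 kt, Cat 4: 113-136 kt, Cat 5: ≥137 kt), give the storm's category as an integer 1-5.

1

ΔP = 1008 − 958 = 50 hPa.
V ≈ 6.3 × 50^0.644 = 6.3 × 12.42 ≈ 78 kt.
78 kt falls in the Category 1 band.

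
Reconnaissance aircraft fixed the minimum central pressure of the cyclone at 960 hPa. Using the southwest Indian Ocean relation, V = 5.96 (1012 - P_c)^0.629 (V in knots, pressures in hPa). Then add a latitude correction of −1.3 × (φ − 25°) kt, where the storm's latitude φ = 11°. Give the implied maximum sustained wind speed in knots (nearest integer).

ΔP = 1012 − 960 = 52 hPa.
52^0.629 ≈ 12.005.
V ≈ 5.96 × 12.005 ≈ 71.6 kt.
Latitude correction: −1.3 × (11 − 25) = 18.2 kt.
Corrected V ≈ 89.8 kt → 90 kt.

90 kt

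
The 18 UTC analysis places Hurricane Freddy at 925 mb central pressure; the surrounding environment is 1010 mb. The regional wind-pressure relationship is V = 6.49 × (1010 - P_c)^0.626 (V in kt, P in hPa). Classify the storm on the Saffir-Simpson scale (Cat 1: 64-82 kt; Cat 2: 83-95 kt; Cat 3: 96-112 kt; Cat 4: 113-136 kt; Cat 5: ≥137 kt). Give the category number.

3

ΔP = 1010 − 925 = 85 mb.
V ≈ 6.49 × 85^0.626 = 6.49 × 16.14 ≈ 105 kt.
105 kt falls in the Category 3 band.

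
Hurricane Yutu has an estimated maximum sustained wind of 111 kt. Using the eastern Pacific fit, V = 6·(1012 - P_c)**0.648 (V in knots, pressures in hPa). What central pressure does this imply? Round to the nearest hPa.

ΔP = (V / 6)^(1/0.648) = (111/6)^1.543.
111/6 = 18.500; 18.500^1.543 ≈ 90.26 hPa.
P_c = 1012 − 90.26 = 921.74 ≈ 922 hPa.

922 hPa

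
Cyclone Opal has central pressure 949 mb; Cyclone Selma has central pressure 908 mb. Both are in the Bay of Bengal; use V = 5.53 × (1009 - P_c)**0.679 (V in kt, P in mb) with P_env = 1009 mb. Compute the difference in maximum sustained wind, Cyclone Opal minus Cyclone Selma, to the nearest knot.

Cyclone Opal: ΔP = 60; V ≈ 5.53 × 60^0.679 ≈ 89.14 kt.
Cyclone Selma: ΔP = 101; V ≈ 5.53 × 101^0.679 ≈ 126.96 kt.
Difference ≈ 89.14 − 126.96 = -37.82 → -38 kt.

-38 kt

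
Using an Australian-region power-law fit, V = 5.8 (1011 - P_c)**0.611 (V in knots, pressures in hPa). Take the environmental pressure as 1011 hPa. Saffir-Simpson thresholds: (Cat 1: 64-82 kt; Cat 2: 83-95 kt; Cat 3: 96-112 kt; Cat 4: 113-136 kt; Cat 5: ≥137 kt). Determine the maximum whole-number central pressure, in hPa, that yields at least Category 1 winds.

Category 1 begins at V = 64 kt.
Required ΔP = (64/5.8)^(1/0.611) = 11.034^1.637 ≈ 50.89 hPa.
P_c ≤ 1011 − 50.89 = 960.11, so the highest integer P_c is 960 hPa.

960 hPa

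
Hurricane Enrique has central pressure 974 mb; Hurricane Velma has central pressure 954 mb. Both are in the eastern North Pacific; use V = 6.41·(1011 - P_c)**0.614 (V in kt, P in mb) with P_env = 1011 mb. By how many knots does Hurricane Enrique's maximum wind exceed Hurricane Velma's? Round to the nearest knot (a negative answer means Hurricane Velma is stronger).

-18 kt

Hurricane Enrique: ΔP = 37; V ≈ 6.41 × 37^0.614 ≈ 58.85 kt.
Hurricane Velma: ΔP = 57; V ≈ 6.41 × 57^0.614 ≈ 76.73 kt.
Difference ≈ 58.85 − 76.73 = -17.88 → -18 kt.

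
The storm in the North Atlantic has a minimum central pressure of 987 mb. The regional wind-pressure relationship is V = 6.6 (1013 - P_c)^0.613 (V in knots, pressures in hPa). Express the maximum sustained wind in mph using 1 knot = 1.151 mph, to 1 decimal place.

ΔP = 1013 − 987 = 26 mb.
V ≈ 6.6 × 26^0.613 = 6.6 × 7.368 ≈ 48.632 kt.
48.632 × 1.151 ≈ 55.98 mph → 56.0 mph.

56.0 mph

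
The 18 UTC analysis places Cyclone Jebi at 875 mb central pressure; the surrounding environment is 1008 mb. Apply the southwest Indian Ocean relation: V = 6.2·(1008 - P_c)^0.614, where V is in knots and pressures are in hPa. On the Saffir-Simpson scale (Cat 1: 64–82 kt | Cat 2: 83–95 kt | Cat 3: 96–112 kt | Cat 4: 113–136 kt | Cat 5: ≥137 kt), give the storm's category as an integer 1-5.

ΔP = 1008 − 875 = 133 mb.
V ≈ 6.2 × 133^0.614 = 6.2 × 20.14 ≈ 125 kt.
125 kt falls in the Category 4 band.

4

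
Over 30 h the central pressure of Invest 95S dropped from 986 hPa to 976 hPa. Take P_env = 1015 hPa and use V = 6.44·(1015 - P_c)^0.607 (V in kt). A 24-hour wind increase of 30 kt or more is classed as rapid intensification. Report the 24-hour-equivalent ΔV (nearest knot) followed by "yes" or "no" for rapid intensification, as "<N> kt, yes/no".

V₁: ΔP = 29, V ≈ 6.44 × 29^0.607 ≈ 49.72 kt.
V₂: ΔP = 39, V ≈ 6.44 × 39^0.607 ≈ 59.52 kt.
ΔV over 30 h = 9.80 kt → 24 h equivalent = 9.80 × 24/30 ≈ 7.84 kt.
8 kt < 30 kt ⇒ not rapid intensification.

8 kt, no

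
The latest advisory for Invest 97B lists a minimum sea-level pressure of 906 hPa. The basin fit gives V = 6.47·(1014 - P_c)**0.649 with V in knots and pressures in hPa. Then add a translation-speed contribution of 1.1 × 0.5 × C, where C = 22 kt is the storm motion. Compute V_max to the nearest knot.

ΔP = 1014 − 906 = 108 hPa.
108^0.649 ≈ 20.878.
V ≈ 6.47 × 20.878 ≈ 135.1 kt.
Translation term: 1.1 × 0.5 × 22 = 12.1 kt.
Corrected V ≈ 147.2 kt → 147 kt.

147 kt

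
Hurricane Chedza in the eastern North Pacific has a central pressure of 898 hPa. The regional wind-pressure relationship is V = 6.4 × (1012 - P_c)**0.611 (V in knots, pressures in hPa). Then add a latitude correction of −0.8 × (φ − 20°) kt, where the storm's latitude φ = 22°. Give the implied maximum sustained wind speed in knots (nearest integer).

114 kt

ΔP = 1012 − 898 = 114 hPa.
114^0.611 ≈ 18.062.
V ≈ 6.4 × 18.062 ≈ 115.6 kt.
Latitude correction: −0.8 × (22 − 20) = -1.6 kt.
Corrected V ≈ 114 kt → 114 kt.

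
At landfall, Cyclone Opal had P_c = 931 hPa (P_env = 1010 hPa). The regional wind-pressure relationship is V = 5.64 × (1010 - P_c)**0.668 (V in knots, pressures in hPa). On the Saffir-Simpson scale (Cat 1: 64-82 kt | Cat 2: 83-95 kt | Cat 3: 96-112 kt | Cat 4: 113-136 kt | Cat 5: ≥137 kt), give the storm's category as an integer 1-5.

3

ΔP = 1010 − 931 = 79 hPa.
V ≈ 5.64 × 79^0.668 = 5.64 × 18.52 ≈ 104 kt.
104 kt falls in the Category 3 band.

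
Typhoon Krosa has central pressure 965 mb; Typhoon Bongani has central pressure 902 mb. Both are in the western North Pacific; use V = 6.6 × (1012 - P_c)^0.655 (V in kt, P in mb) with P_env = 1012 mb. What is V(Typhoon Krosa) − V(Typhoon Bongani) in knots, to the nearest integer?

-61 kt

Typhoon Krosa: ΔP = 47; V ≈ 6.6 × 47^0.655 ≈ 82.18 kt.
Typhoon Bongani: ΔP = 110; V ≈ 6.6 × 110^0.655 ≈ 143.44 kt.
Difference ≈ 82.18 − 143.44 = -61.26 → -61 kt.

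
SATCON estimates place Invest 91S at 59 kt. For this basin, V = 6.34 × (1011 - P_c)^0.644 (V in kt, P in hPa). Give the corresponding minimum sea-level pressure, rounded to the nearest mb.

979 mb

ΔP = (V / 6.34)^(1/0.644) = (59/6.34)^1.553.
59/6.34 = 9.306; 9.306^1.553 ≈ 31.94 mb.
P_c = 1011 − 31.94 = 979.06 ≈ 979 mb.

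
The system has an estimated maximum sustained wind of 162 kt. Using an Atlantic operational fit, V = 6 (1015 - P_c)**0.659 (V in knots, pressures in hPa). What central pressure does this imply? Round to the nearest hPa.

ΔP = (V / 6)^(1/0.659) = (162/6)^1.517.
162/6 = 27.000; 27.000^1.517 ≈ 148.60 hPa.
P_c = 1015 − 148.60 = 866.40 ≈ 866 hPa.

866 hPa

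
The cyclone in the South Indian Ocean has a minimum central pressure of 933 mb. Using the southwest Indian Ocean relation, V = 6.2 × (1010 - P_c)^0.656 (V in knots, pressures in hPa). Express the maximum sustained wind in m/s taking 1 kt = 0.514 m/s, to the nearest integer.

55 m/s

ΔP = 1010 − 933 = 77 mb.
V ≈ 6.2 × 77^0.656 = 6.2 × 17.280 ≈ 107.135 kt.
107.135 × 0.514 ≈ 55.07 m/s → 55 m/s.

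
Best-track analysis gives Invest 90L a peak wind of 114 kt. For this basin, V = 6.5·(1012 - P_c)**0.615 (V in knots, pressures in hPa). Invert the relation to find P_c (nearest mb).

907 mb

ΔP = (V / 6.5)^(1/0.615) = (114/6.5)^1.626.
114/6.5 = 17.538; 17.538^1.626 ≈ 105.38 mb.
P_c = 1012 − 105.38 = 906.62 ≈ 907 mb.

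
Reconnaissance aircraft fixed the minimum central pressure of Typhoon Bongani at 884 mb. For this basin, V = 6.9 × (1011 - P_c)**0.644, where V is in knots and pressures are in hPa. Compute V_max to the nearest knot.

156 kt

ΔP = 1011 − 884 = 127 mb.
127^0.644 ≈ 22.639.
V ≈ 6.9 × 22.639 ≈ 156.2 kt.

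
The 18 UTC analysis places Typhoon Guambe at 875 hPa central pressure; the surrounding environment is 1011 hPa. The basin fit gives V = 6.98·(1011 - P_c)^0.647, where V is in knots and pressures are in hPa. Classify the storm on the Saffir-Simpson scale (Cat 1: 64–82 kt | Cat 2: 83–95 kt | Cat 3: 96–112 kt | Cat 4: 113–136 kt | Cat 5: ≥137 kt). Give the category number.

ΔP = 1011 − 875 = 136 hPa.
V ≈ 6.98 × 136^0.647 = 6.98 × 24.01 ≈ 168 kt.
168 kt falls in the Category 5 band.

5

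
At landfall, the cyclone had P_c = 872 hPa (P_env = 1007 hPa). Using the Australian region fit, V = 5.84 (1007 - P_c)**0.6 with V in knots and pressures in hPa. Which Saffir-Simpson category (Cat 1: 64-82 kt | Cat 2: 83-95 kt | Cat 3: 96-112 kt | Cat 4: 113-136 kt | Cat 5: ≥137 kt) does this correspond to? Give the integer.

ΔP = 1007 − 872 = 135 hPa.
V ≈ 5.84 × 135^0.6 = 5.84 × 18.98 ≈ 111 kt.
111 kt falls in the Category 3 band.

3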